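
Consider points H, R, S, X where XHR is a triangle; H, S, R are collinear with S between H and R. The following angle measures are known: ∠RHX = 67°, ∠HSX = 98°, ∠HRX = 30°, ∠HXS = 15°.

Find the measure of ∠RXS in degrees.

1. ∠RSX = 82°  [linear pair at S on HR]
2. ∠SRX = 30°  [S on ray RH]
3. ∠RXS = 68°  [△XSR]

∠RXS = 68°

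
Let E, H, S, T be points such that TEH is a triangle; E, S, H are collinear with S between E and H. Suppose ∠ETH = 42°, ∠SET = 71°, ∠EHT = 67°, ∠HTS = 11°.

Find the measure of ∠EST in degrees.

1. ∠SHT = 67°  [S on ray HE]
2. ∠HST = 102°  [△TSH]
3. ∠EST = 78°  [linear pair at S on EH]

∠EST = 78°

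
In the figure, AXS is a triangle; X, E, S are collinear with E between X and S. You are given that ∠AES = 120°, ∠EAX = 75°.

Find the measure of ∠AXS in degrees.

∠AXS = 45°

1. ∠AEX = 60°  [linear pair at E on XS]
2. ∠AXE = 45°  [△AXE]
3. ∠AXS = 45°  [E on ray XS]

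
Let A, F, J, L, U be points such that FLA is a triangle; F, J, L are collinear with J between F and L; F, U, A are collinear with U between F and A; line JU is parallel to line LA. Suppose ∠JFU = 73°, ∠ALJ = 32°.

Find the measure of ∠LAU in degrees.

∠LAU = 75°

1. ∠AFL = 73°  [J on FL, U on FA]
2. ∠ALF = 32°  [J on ray LF]
3. ∠FAL = 75°  [△FLA]
4. ∠LAU = 75°  [U on ray AF]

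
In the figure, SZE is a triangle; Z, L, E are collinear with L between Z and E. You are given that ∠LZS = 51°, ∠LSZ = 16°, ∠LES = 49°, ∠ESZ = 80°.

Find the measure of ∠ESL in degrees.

1. ∠SLZ = 113°  [△SZL]
2. ∠ELS = 67°  [linear pair at L on ZE]
3. ∠ESL = 64°  [△SLE]

∠ESL = 64°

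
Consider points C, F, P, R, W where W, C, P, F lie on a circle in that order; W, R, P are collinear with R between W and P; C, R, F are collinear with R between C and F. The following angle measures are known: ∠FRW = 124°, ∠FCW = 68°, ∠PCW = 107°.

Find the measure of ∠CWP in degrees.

1. ∠CRP = 124°  [vertical angles at R]
2. ∠CRW = 56°  [linear pair at R on WP]
3. ∠CWP = 56°  [△WRC]

∠CWP = 56°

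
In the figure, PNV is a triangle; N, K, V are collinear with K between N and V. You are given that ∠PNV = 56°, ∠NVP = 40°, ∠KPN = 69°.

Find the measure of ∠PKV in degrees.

1. ∠KNP = 56°  [K on ray NV]
2. ∠NKP = 55°  [△PNK]
3. ∠PKV = 125°  [linear pair at K on NV]

∠PKV = 125°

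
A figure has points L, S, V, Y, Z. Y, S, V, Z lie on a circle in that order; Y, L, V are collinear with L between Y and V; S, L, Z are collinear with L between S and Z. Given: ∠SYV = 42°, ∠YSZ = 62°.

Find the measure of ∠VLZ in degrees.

1. ∠SZV = 42°  [same arc SV]
2. ∠YVZ = 62°  [same arc YZ]
3. ∠VLZ = 76°  [△VLZ]

∠VLZ = 76°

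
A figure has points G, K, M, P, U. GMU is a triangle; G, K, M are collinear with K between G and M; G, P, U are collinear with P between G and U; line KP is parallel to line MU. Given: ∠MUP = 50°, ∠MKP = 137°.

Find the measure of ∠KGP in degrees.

1. ∠GUM = 50°  [P on ray UG]
2. ∠GKP = 43°  [linear pair at K on GM]
3. ∠GPK = 50°  [KP∥MU, corresponding at P]
4. ∠KGP = 87°  [△GKP]

∠KGP = 87°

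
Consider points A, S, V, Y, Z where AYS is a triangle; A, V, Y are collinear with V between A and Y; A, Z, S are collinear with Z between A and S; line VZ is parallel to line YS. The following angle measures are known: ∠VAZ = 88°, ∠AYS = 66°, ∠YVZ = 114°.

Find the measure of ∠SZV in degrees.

1. ∠SAY = 88°  [V on AY, Z on AS]
2. ∠ASY = 26°  [△AYS]
3. ∠AZV = 26°  [VZ∥YS, corresponding at Z]
4. ∠SZV = 154°  [linear pair at Z on AS]

∠SZV = 154°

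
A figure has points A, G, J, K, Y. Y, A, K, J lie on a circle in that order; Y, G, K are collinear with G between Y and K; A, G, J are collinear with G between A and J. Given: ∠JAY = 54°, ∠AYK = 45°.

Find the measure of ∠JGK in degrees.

∠JGK = 81°

1. ∠JKY = 54°  [same arc YJ]
2. ∠AJK = 45°  [same arc AK]
3. ∠JGK = 81°  [△KGJ]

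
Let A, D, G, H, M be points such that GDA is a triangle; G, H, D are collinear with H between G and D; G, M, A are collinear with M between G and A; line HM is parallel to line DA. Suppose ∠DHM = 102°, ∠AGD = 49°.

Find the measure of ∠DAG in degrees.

∠DAG = 53°

1. ∠GHM = 78°  [linear pair at H on GD]
2. ∠HGM = 49°  [H on GD, M on GA]
3. ∠GMH = 53°  [△GHM]
4. ∠DAG = 53°  [HM∥DA, corresponding at M]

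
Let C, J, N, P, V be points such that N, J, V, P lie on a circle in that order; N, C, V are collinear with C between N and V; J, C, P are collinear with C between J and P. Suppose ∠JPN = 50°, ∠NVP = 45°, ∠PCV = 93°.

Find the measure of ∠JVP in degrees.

1. ∠NJP = 45°  [same arc NP]
2. ∠JNP = 85°  [△NJP]
3. ∠JVP = 95°  [cyclic NJVP, opposite ∠N+∠V]

∠JVP = 95°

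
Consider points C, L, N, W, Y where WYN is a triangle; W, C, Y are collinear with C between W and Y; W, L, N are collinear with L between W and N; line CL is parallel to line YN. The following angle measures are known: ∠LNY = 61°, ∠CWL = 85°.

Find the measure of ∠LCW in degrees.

1. ∠WNY = 61°  [L on ray NW]
2. ∠NWY = 85°  [C on WY, L on WN]
3. ∠NYW = 34°  [△WYN]
4. ∠LCW = 34°  [CL∥YN, corresponding at C]

∠LCW = 34°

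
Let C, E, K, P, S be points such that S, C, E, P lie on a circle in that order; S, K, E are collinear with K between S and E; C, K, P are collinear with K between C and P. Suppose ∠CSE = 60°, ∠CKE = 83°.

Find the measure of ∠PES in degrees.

1. ∠CPE = 60°  [same arc CE]
2. ∠PKS = 83°  [vertical angles at K]
3. ∠EKP = 97°  [linear pair at K on SE]
4. ∠PES = 23°  [△EKP]

∠PES = 23°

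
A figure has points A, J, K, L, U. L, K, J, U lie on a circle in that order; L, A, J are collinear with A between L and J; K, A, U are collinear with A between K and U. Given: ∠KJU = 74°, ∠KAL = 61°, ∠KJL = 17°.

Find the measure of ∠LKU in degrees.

∠LKU = 57°

1. ∠KLU = 106°  [cyclic LKJU, opposite ∠L+∠J]
2. ∠KUL = 17°  [same arc LK]
3. ∠LKU = 57°  [△LKU]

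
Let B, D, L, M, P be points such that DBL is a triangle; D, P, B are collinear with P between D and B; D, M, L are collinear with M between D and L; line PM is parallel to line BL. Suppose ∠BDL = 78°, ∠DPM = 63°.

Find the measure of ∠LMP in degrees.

1. ∠MDP = 78°  [P on DB, M on DL]
2. ∠DMP = 39°  [△DPM]
3. ∠LMP = 141°  [linear pair at M on DL]

∠LMP = 141°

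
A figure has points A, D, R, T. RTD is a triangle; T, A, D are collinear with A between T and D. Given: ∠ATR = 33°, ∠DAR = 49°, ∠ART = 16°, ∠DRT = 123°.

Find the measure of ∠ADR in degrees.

∠ADR = 24°

1. ∠DTR = 33°  [A on ray TD]
2. ∠RDT = 24°  [△RTD]
3. ∠ADR = 24°  [A on ray DT]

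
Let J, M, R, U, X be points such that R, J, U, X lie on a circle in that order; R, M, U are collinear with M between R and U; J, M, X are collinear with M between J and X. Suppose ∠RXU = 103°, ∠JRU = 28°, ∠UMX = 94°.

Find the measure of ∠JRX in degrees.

∠JRX = 47°

1. ∠RJU = 77°  [cyclic RJUX, opposite ∠J+∠X]
2. ∠JUR = 75°  [△RJU]
3. ∠JMR = 94°  [vertical angles at M]
4. ∠JXR = 75°  [same arc RJ]
5. ∠RJX = 58°  [△RMJ]
6. ∠JRX = 47°  [△RJX]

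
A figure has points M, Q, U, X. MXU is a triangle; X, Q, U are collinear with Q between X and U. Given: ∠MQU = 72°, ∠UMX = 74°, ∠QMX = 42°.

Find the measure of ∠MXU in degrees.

1. ∠MQX = 108°  [linear pair at Q on XU]
2. ∠MXQ = 30°  [△MXQ]
3. ∠MXU = 30°  [Q on ray XU]

∠MXU = 30°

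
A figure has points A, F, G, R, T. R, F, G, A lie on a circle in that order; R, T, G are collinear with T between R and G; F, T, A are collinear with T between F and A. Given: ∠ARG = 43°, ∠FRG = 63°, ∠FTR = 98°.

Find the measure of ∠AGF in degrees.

∠AGF = 74°

1. ∠AFG = 43°  [same arc GA]
2. ∠FAG = 63°  [same arc FG]
3. ∠AGF = 74°  [△FGA]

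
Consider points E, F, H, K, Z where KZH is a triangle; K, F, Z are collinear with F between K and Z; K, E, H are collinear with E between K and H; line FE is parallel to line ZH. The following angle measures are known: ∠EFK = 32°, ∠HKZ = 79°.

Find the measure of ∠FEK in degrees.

1. ∠HZK = 32°  [FE∥ZH, corresponding at F]
2. ∠KHZ = 69°  [△KZH]
3. ∠FEK = 69°  [FE∥ZH, corresponding at E]

∠FEK = 69°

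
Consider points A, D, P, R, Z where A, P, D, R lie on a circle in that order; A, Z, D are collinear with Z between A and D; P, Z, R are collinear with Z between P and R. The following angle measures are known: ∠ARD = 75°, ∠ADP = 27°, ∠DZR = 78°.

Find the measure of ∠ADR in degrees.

1. ∠ARP = 27°  [same arc AP]
2. ∠AZR = 102°  [linear pair at Z on AD]
3. ∠DAR = 51°  [△AZR]
4. ∠ADR = 54°  [△ADR]

∠ADR = 54°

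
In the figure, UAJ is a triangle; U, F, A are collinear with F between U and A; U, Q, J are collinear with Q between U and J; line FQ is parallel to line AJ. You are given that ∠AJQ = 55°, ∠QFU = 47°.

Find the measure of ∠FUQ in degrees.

1. ∠AJU = 55°  [Q on ray JU]
2. ∠JAU = 47°  [FQ∥AJ, corresponding at F]
3. ∠AUJ = 78°  [△UAJ]
4. ∠FUQ = 78°  [F on UA, Q on UJ]

∠FUQ = 78°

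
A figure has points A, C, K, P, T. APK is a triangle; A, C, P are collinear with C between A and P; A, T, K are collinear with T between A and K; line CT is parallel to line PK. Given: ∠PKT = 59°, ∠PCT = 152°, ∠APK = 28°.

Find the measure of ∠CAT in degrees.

∠CAT = 93°

1. ∠AKP = 59°  [T on ray KA]
2. ∠ACT = 28°  [linear pair at C on AP]
3. ∠ATC = 59°  [CT∥PK, corresponding at T]
4. ∠CAT = 93°  [△ACT]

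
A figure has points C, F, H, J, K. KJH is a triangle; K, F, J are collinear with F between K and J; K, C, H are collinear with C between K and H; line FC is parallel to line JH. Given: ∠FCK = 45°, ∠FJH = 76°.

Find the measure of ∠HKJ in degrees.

∠HKJ = 59°

1. ∠JHK = 45°  [FC∥JH, corresponding at C]
2. ∠HJK = 76°  [F on ray JK]
3. ∠HKJ = 59°  [△KJH]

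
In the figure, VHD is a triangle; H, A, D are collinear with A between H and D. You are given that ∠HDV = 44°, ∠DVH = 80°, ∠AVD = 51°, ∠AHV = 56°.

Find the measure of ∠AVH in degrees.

∠AVH = 29°

1. ∠ADV = 44°  [A on ray DH]
2. ∠DAV = 85°  [△VAD]
3. ∠HAV = 95°  [linear pair at A on HD]
4. ∠AVH = 29°  [△VHA]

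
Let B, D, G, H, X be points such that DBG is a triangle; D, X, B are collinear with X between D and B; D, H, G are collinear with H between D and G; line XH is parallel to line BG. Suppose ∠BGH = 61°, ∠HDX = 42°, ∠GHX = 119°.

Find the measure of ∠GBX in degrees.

∠GBX = 77°

1. ∠BGD = 61°  [H on ray GD]
2. ∠BDG = 42°  [X on DB, H on DG]
3. ∠DBG = 77°  [△DBG]
4. ∠GBX = 77°  [X on ray BD]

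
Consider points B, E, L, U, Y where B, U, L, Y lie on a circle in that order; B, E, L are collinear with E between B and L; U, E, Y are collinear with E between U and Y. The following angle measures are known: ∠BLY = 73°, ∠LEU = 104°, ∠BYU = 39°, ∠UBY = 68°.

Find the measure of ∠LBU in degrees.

∠LBU = 31°

1. ∠BUY = 73°  [same arc BY]
2. ∠BEU = 76°  [linear pair at E on BL]
3. ∠LBU = 31°  [△BEU]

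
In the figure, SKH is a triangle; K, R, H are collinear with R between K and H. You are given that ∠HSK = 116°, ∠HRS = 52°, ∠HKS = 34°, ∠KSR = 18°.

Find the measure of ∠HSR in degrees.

∠HSR = 98°

1. ∠KHS = 30°  [△SKH]
2. ∠RHS = 30°  [R on ray HK]
3. ∠HSR = 98°  [△SRH]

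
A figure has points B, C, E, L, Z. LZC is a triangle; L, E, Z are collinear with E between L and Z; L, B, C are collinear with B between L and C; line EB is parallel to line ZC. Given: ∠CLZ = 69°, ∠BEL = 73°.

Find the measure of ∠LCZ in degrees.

1. ∠BLE = 69°  [E on LZ, B on LC]
2. ∠EBL = 38°  [△LEB]
3. ∠LCZ = 38°  [EB∥ZC, corresponding at B]

∠LCZ = 38°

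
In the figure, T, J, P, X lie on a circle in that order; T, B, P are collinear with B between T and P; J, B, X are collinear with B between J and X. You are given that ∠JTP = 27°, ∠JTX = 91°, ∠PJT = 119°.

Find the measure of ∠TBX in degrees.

1. ∠JXP = 27°  [same arc JP]
2. ∠JPT = 34°  [△TJP]
3. ∠JPX = 89°  [cyclic TJPX, opposite ∠T+∠P]
4. ∠PJX = 64°  [△JPX]
5. ∠JXT = 34°  [same arc TJ]
6. ∠PTX = 64°  [same arc PX]
7. ∠TBX = 82°  [△TBX]

∠TBX = 82°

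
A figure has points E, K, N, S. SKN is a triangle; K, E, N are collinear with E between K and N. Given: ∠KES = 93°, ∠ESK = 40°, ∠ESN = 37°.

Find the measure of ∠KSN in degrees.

1. ∠EKS = 47°  [△SKE]
2. ∠NES = 87°  [linear pair at E on KN]
3. ∠ENS = 56°  [△SEN]
4. ∠NKS = 47°  [E on ray KN]
5. ∠KNS = 56°  [E on ray NK]
6. ∠KSN = 77°  [△SKN]

∠KSN = 77°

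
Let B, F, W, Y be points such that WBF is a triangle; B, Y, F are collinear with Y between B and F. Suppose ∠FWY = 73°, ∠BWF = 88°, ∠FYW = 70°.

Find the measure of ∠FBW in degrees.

1. ∠WFY = 37°  [△WYF]
2. ∠BFW = 37°  [Y on ray FB]
3. ∠FBW = 55°  [△WBF]

∠FBW = 55°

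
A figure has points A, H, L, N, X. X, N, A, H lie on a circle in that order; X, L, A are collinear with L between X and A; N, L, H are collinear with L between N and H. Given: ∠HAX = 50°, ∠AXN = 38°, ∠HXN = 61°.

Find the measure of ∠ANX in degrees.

∠ANX = 73°

1. ∠HNX = 50°  [same arc XH]
2. ∠NHX = 69°  [△XNH]
3. ∠NAX = 69°  [same arc XN]
4. ∠ANX = 73°  [△XNA]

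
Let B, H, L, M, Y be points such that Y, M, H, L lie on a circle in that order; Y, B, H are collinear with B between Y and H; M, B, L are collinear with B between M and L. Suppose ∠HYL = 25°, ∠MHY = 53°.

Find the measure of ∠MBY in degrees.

∠MBY = 78°

1. ∠HML = 25°  [same arc HL]
2. ∠HBM = 102°  [△MBH]
3. ∠MBY = 78°  [linear pair at B on YH]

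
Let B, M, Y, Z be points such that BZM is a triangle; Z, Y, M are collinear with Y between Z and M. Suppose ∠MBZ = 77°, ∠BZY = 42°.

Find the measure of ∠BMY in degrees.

1. ∠BZM = 42°  [Y on ray ZM]
2. ∠BMZ = 61°  [△BZM]
3. ∠BMY = 61°  [Y on ray MZ]

∠BMY = 61°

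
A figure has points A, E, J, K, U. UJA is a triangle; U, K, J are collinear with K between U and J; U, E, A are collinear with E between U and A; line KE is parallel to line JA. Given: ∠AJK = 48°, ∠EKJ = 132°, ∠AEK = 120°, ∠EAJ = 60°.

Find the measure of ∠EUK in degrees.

∠EUK = 72°

1. ∠EKU = 48°  [linear pair at K on UJ]
2. ∠KEU = 60°  [linear pair at E on UA]
3. ∠EUK = 72°  [△UKE]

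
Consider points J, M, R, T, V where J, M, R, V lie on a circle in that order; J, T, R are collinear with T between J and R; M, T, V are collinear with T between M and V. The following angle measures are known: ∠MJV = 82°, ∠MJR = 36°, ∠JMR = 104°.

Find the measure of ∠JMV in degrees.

1. ∠JRM = 40°  [△JMR]
2. ∠JVM = 40°  [same arc JM]
3. ∠JMV = 58°  [△JMV]

∠JMV = 58°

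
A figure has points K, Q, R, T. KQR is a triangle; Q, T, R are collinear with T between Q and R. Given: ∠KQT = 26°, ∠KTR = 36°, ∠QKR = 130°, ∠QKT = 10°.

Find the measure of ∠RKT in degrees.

∠RKT = 120°

1. ∠KQR = 26°  [T on ray QR]
2. ∠KRQ = 24°  [△KQR]
3. ∠KRT = 24°  [T on ray RQ]
4. ∠RKT = 120°  [△KTR]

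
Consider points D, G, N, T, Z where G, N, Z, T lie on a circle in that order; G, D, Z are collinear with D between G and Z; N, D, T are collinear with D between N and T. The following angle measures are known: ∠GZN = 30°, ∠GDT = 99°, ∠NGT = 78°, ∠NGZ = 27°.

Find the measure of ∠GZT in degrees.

∠GZT = 72°

1. ∠TDZ = 81°  [linear pair at D on GZ]
2. ∠NTZ = 27°  [same arc NZ]
3. ∠GZT = 72°  [△ZDT]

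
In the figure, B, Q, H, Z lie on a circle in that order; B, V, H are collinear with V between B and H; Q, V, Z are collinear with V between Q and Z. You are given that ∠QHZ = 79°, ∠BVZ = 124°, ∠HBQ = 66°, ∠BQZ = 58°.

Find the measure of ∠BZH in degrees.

1. ∠QBZ = 101°  [cyclic BQHZ, opposite ∠B+∠H]
2. ∠BHZ = 58°  [same arc BZ]
3. ∠BZQ = 21°  [△BQZ]
4. ∠HBZ = 35°  [△BVZ]
5. ∠BZH = 87°  [△BHZ]

∠BZH = 87°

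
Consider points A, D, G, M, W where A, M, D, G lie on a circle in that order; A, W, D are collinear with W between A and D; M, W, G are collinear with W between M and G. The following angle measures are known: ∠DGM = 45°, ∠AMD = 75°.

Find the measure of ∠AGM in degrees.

∠AGM = 60°

1. ∠DAM = 45°  [same arc MD]
2. ∠ADM = 60°  [△AMD]
3. ∠AGM = 60°  [same arc AM]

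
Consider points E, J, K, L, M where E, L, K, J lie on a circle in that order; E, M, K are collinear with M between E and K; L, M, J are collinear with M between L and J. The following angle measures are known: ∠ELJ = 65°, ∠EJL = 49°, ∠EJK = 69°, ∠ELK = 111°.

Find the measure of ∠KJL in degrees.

∠KJL = 20°

1. ∠EKL = 49°  [same arc EL]
2. ∠KEL = 20°  [△ELK]
3. ∠KJL = 20°  [same arc LK]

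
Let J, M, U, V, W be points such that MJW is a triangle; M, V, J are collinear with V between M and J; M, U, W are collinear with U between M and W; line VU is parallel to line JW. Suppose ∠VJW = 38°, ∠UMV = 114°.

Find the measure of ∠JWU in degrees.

1. ∠MJW = 38°  [V on ray JM]
2. ∠JMW = 114°  [V on MJ, U on MW]
3. ∠JWM = 28°  [△MJW]
4. ∠JWU = 28°  [U on ray WM]

∠JWU = 28°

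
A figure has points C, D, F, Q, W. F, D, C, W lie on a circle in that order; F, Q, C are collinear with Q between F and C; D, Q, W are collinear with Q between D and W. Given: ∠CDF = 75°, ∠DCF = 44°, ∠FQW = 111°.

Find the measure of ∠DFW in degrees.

∠DFW = 86°

1. ∠CWF = 105°  [cyclic FDCW, opposite ∠D+∠W]
2. ∠DWF = 44°  [same arc FD]
3. ∠CFW = 25°  [△FQW]
4. ∠FCW = 50°  [△FCW]
5. ∠FDW = 50°  [same arc FW]
6. ∠DFW = 86°  [△FDW]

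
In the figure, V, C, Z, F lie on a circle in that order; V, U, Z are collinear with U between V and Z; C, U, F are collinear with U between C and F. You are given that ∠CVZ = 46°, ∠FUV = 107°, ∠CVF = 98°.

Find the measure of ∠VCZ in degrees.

1. ∠CFZ = 46°  [same arc CZ]
2. ∠CUZ = 107°  [vertical angles at U]
3. ∠CZF = 82°  [cyclic VCZF, opposite ∠V+∠Z]
4. ∠FCZ = 52°  [△CZF]
5. ∠CZV = 21°  [△CUZ]
6. ∠VCZ = 113°  [△VCZ]

∠VCZ = 113°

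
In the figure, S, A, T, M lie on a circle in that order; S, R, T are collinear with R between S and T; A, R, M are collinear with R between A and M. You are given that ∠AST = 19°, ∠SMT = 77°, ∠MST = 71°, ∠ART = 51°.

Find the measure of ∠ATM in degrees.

∠ATM = 90°

1. ∠AMT = 19°  [same arc AT]
2. ∠MAT = 71°  [same arc TM]
3. ∠ATM = 90°  [△ATM]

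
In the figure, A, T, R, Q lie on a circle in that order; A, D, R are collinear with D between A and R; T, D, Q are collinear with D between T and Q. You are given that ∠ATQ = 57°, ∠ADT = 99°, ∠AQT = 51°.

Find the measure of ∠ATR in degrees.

∠ATR = 105°

1. ∠RAT = 24°  [△ADT]
2. ∠ART = 51°  [same arc AT]
3. ∠ATR = 105°  [△ATR]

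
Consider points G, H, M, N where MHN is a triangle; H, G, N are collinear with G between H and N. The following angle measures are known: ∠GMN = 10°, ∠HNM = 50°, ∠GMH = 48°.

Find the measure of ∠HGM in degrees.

∠HGM = 60°

1. ∠GNM = 50°  [G on ray NH]
2. ∠MGN = 120°  [△MGN]
3. ∠HGM = 60°  [linear pair at G on HN]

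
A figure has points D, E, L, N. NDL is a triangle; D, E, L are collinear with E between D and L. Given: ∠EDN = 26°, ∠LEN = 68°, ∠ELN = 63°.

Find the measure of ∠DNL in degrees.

∠DNL = 91°

1. ∠LDN = 26°  [E on ray DL]
2. ∠DLN = 63°  [E on ray LD]
3. ∠DNL = 91°  [△NDL]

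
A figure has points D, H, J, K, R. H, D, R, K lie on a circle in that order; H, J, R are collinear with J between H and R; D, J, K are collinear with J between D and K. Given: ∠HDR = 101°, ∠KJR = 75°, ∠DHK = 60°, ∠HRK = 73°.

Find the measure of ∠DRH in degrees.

1. ∠DJH = 75°  [vertical angles at J]
2. ∠DKR = 32°  [△RJK]
3. ∠DRK = 120°  [cyclic HDRK, opposite ∠H+∠R]
4. ∠DJR = 105°  [linear pair at J on HR]
5. ∠KDR = 28°  [△DRK]
6. ∠DRH = 47°  [△DJR]

∠DRH = 47°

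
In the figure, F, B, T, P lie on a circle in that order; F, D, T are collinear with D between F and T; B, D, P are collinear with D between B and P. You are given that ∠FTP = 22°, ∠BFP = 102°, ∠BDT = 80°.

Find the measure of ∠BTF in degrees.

∠BTF = 56°

1. ∠FBP = 22°  [same arc FP]
2. ∠BPF = 56°  [△FBP]
3. ∠BTF = 56°  [same arc FB]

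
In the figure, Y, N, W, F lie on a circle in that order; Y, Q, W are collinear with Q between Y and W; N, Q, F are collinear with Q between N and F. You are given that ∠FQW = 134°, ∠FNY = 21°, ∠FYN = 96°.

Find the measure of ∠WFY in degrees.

1. ∠FQY = 46°  [linear pair at Q on YW]
2. ∠FWY = 21°  [same arc YF]
3. ∠NFY = 63°  [△YNF]
4. ∠FYW = 71°  [△YQF]
5. ∠WFY = 88°  [△YWF]

∠WFY = 88°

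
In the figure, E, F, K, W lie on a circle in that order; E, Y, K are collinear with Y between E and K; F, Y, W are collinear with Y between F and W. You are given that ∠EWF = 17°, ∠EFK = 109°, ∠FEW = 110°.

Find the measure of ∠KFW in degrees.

∠KFW = 56°

1. ∠EKF = 17°  [same arc EF]
2. ∠FEK = 54°  [△EFK]
3. ∠FKW = 70°  [cyclic EFKW, opposite ∠E+∠K]
4. ∠FWK = 54°  [same arc FK]
5. ∠KFW = 56°  [△FKW]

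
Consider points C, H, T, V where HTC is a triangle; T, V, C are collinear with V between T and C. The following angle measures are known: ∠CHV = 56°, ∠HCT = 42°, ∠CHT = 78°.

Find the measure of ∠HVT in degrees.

1. ∠HCV = 42°  [V on ray CT]
2. ∠CVH = 82°  [△HVC]
3. ∠HVT = 98°  [linear pair at V on TC]

∠HVT = 98°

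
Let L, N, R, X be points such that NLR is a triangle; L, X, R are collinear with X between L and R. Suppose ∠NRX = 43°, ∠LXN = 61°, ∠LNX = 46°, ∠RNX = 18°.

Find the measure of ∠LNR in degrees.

1. ∠LRN = 43°  [X on ray RL]
2. ∠NLX = 73°  [△NLX]
3. ∠NLR = 73°  [X on ray LR]
4. ∠LNR = 64°  [△NLR]

∠LNR = 64°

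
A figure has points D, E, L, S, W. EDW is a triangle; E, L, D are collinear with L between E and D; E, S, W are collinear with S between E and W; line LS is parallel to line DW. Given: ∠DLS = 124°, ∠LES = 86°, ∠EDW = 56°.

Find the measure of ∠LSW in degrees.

∠LSW = 142°

1. ∠ELS = 56°  [linear pair at L on ED]
2. ∠ESL = 38°  [△ELS]
3. ∠LSW = 142°  [linear pair at S on EW]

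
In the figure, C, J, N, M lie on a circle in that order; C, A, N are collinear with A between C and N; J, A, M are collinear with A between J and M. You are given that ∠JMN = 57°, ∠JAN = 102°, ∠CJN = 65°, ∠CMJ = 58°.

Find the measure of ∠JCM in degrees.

∠JCM = 77°

1. ∠JCN = 57°  [same arc JN]
2. ∠CAJ = 78°  [linear pair at A on CN]
3. ∠CJM = 45°  [△CAJ]
4. ∠JCM = 77°  [△CJM]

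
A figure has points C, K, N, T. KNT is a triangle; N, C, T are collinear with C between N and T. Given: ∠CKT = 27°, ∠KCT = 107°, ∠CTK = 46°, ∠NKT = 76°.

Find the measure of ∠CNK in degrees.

1. ∠KTN = 46°  [C on ray TN]
2. ∠KNT = 58°  [△KNT]
3. ∠CNK = 58°  [C on ray NT]

∠CNK = 58°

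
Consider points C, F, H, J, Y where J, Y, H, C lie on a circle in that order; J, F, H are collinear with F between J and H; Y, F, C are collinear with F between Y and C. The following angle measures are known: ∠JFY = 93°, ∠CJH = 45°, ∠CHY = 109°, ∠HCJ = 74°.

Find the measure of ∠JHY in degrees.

1. ∠HFY = 87°  [linear pair at F on JH]
2. ∠CYH = 45°  [same arc HC]
3. ∠JHY = 48°  [△YFH]

∠JHY = 48°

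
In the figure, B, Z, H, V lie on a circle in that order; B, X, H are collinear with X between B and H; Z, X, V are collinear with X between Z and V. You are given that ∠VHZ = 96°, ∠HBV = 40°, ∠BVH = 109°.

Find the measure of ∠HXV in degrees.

1. ∠HZV = 40°  [same arc HV]
2. ∠BHV = 31°  [△BHV]
3. ∠HVZ = 44°  [△ZHV]
4. ∠HXV = 105°  [△HXV]

∠HXV = 105°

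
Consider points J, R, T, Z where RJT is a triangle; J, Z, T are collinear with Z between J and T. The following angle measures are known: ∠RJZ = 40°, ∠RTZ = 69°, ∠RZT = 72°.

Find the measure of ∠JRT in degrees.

1. ∠RJT = 40°  [Z on ray JT]
2. ∠JTR = 69°  [Z on ray TJ]
3. ∠JRT = 71°  [△RJT]

∠JRT = 71°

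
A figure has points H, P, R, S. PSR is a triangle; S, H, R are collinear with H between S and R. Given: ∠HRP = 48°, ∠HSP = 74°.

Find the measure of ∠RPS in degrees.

1. ∠PRS = 48°  [H on ray RS]
2. ∠PSR = 74°  [H on ray SR]
3. ∠RPS = 58°  [△PSR]

∠RPS = 58°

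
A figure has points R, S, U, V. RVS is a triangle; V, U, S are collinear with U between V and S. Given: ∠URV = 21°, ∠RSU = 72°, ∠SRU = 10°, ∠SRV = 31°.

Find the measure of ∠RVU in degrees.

1. ∠RSV = 72°  [U on ray SV]
2. ∠RVS = 77°  [△RVS]
3. ∠RVU = 77°  [U on ray VS]

∠RVU = 77°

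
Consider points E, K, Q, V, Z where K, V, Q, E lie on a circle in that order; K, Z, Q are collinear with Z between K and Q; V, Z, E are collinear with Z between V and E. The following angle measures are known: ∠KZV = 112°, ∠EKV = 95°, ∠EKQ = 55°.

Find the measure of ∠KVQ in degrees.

1. ∠QZV = 68°  [linear pair at Z on KQ]
2. ∠EQV = 85°  [cyclic KVQE, opposite ∠K+∠Q]
3. ∠EVQ = 55°  [same arc QE]
4. ∠KQV = 57°  [△VZQ]
5. ∠QEV = 40°  [△VQE]
6. ∠QKV = 40°  [same arc VQ]
7. ∠KVQ = 83°  [△KVQ]

∠KVQ = 83°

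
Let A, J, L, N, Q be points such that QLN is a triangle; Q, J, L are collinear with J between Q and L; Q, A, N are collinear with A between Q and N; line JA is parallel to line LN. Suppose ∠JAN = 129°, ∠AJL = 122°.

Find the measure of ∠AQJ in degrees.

1. ∠JAQ = 51°  [linear pair at A on QN]
2. ∠AJQ = 58°  [linear pair at J on QL]
3. ∠AQJ = 71°  [△QJA]

∠AQJ = 71°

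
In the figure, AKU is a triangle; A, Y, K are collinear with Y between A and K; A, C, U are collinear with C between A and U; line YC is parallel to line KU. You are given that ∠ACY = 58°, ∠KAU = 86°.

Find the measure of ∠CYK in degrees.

1. ∠AUK = 58°  [YC∥KU, corresponding at C]
2. ∠AKU = 36°  [△AKU]
3. ∠AYC = 36°  [YC∥KU, corresponding at Y]
4. ∠CYK = 144°  [linear pair at Y on AK]

∠CYK = 144°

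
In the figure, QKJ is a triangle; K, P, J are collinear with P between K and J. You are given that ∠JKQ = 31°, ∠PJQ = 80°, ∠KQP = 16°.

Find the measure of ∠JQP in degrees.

∠JQP = 53°

1. ∠PKQ = 31°  [P on ray KJ]
2. ∠KPQ = 133°  [△QKP]
3. ∠JPQ = 47°  [linear pair at P on KJ]
4. ∠JQP = 53°  [△QPJ]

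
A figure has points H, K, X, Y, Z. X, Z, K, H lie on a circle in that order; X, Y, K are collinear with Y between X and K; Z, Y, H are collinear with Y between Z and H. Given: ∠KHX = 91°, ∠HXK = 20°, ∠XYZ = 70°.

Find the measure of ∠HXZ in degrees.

1. ∠HKX = 69°  [△XKH]
2. ∠HZK = 20°  [same arc KH]
3. ∠HYK = 70°  [vertical angles at Y]
4. ∠KHZ = 41°  [△KYH]
5. ∠HKZ = 119°  [△ZKH]
6. ∠HXZ = 61°  [cyclic XZKH, opposite ∠X+∠K]

∠HXZ = 61°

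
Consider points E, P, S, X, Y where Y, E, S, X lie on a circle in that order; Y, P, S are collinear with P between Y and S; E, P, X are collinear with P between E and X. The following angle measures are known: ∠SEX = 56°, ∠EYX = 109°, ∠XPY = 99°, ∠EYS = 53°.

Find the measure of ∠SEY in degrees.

∠SEY = 102°

1. ∠EPS = 99°  [vertical angles at P]
2. ∠ESY = 25°  [△EPS]
3. ∠SEY = 102°  [△YES]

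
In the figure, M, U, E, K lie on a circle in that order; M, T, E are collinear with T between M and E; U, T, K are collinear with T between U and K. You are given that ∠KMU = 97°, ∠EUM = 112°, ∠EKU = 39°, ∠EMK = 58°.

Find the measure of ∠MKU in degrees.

∠MKU = 29°

1. ∠EMU = 39°  [same arc UE]
2. ∠MEU = 29°  [△MUE]
3. ∠MKU = 29°  [same arc MU]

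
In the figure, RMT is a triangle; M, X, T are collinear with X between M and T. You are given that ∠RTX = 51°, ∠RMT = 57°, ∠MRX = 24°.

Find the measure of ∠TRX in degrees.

∠TRX = 48°

1. ∠RMX = 57°  [X on ray MT]
2. ∠MXR = 99°  [△RMX]
3. ∠RXT = 81°  [linear pair at X on MT]
4. ∠TRX = 48°  [△RXT]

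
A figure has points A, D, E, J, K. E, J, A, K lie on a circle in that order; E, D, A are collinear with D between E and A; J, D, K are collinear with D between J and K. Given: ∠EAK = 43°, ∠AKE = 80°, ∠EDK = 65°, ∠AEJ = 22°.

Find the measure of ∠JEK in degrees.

1. ∠EJK = 43°  [same arc EK]
2. ∠AEK = 57°  [△EAK]
3. ∠EKJ = 58°  [△EDK]
4. ∠JEK = 79°  [△EJK]

∠JEK = 79°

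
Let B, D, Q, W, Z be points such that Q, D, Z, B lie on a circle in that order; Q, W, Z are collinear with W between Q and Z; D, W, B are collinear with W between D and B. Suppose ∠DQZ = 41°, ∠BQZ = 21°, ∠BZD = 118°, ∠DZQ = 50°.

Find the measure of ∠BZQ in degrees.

∠BZQ = 68°

1. ∠QDZ = 89°  [△QDZ]
2. ∠QBZ = 91°  [cyclic QDZB, opposite ∠D+∠B]
3. ∠BZQ = 68°  [△QZB]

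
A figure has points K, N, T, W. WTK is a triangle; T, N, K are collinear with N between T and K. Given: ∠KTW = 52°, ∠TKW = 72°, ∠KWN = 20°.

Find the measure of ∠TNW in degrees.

∠TNW = 92°

1. ∠NKW = 72°  [N on ray KT]
2. ∠KNW = 88°  [△WNK]
3. ∠TNW = 92°  [linear pair at N on TK]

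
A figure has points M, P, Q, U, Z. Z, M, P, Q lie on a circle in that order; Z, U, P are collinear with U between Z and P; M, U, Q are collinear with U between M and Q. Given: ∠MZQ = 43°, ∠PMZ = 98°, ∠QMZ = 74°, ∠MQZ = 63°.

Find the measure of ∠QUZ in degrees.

∠QUZ = 93°

1. ∠PQZ = 82°  [cyclic ZMPQ, opposite ∠M+∠Q]
2. ∠QPZ = 74°  [same arc ZQ]
3. ∠PZQ = 24°  [△ZPQ]
4. ∠QUZ = 93°  [△ZUQ]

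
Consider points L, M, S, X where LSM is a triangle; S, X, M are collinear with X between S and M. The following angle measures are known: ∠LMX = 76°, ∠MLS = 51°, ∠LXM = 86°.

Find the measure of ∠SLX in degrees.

1. ∠LMS = 76°  [X on ray MS]
2. ∠LSM = 53°  [△LSM]
3. ∠LXS = 94°  [linear pair at X on SM]
4. ∠LSX = 53°  [X on ray SM]
5. ∠SLX = 33°  [△LSX]

∠SLX = 33°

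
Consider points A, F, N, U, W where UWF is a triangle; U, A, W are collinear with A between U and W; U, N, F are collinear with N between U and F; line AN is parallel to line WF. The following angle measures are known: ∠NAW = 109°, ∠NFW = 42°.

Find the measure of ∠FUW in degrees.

1. ∠NAU = 71°  [linear pair at A on UW]
2. ∠UFW = 42°  [N on ray FU]
3. ∠FWU = 71°  [AN∥WF, corresponding at A]
4. ∠FUW = 67°  [△UWF]

∠FUW = 67°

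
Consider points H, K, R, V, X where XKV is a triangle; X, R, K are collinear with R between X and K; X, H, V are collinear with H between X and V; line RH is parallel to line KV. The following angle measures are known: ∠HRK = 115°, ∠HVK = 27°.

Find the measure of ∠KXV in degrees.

∠KXV = 88°

1. ∠HRX = 65°  [linear pair at R on XK]
2. ∠KVX = 27°  [H on ray VX]
3. ∠VKX = 65°  [RH∥KV, corresponding at R]
4. ∠KXV = 88°  [△XKV]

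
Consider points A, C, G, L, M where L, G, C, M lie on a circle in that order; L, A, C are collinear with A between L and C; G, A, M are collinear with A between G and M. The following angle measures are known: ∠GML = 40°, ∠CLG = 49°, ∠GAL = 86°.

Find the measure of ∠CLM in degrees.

1. ∠GCL = 40°  [same arc LG]
2. ∠CAG = 94°  [linear pair at A on LC]
3. ∠CGM = 46°  [△GAC]
4. ∠CLM = 46°  [same arc CM]

∠CLM = 46°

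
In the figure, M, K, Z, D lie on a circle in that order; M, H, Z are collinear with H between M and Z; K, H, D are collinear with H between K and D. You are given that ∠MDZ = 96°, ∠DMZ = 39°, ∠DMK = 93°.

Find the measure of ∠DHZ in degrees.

∠DHZ = 81°

1. ∠DZM = 45°  [△MZD]
2. ∠DKZ = 39°  [same arc ZD]
3. ∠DZK = 87°  [cyclic MKZD, opposite ∠M+∠Z]
4. ∠KDZ = 54°  [△KZD]
5. ∠DHZ = 81°  [△ZHD]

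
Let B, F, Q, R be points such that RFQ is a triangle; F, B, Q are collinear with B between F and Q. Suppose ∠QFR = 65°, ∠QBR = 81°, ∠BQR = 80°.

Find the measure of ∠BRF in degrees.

1. ∠BFR = 65°  [B on ray FQ]
2. ∠FBR = 99°  [linear pair at B on FQ]
3. ∠BRF = 16°  [△RFB]

∠BRF = 16°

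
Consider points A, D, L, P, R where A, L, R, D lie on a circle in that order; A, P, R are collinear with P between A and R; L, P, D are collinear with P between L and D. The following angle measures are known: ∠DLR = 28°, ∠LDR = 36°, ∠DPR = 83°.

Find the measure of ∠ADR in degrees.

∠ADR = 91°

1. ∠DAR = 28°  [same arc RD]
2. ∠ARD = 61°  [△RPD]
3. ∠ADR = 91°  [△ARD]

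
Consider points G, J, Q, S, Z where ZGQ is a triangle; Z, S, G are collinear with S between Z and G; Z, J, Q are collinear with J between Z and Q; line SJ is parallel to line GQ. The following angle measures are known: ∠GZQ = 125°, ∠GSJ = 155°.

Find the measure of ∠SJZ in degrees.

1. ∠JZS = 125°  [S on ZG, J on ZQ]
2. ∠JSZ = 25°  [linear pair at S on ZG]
3. ∠SJZ = 30°  [△ZSJ]

∠SJZ = 30°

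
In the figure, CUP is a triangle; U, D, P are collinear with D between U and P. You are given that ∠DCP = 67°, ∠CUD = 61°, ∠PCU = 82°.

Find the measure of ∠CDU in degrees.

∠CDU = 104°

1. ∠CUP = 61°  [D on ray UP]
2. ∠CPU = 37°  [△CUP]
3. ∠CPD = 37°  [D on ray PU]
4. ∠CDP = 76°  [△CDP]
5. ∠CDU = 104°  [linear pair at D on UP]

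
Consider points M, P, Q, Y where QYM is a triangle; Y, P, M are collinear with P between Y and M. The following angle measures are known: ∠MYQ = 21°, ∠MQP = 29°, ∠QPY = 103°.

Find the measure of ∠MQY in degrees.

1. ∠MPQ = 77°  [linear pair at P on YM]
2. ∠PMQ = 74°  [△QPM]
3. ∠QMY = 74°  [P on ray MY]
4. ∠MQY = 85°  [△QYM]

∠MQY = 85°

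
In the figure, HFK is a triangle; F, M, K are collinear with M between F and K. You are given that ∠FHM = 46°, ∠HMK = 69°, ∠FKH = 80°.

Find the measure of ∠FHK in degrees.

1. ∠FMH = 111°  [linear pair at M on FK]
2. ∠HFM = 23°  [△HFM]
3. ∠HFK = 23°  [M on ray FK]
4. ∠FHK = 77°  [△HFK]

∠FHK = 77°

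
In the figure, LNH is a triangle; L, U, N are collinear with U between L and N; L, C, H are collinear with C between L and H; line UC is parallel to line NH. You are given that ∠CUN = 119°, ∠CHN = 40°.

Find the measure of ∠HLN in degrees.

1. ∠CUL = 61°  [linear pair at U on LN]
2. ∠LHN = 40°  [C on ray HL]
3. ∠HNL = 61°  [UC∥NH, corresponding at U]
4. ∠HLN = 79°  [△LNH]

∠HLN = 79°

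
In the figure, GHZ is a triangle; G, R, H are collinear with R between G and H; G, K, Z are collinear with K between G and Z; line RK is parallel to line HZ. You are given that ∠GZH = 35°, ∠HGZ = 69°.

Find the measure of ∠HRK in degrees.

1. ∠GHZ = 76°  [△GHZ]
2. ∠GRK = 76°  [RK∥HZ, corresponding at R]
3. ∠HRK = 104°  [linear pair at R on GH]

∠HRK = 104°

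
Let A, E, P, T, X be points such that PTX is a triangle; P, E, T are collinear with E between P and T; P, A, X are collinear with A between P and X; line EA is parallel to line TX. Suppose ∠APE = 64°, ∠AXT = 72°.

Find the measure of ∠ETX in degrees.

∠ETX = 44°

1. ∠TPX = 64°  [E on PT, A on PX]
2. ∠PXT = 72°  [A on ray XP]
3. ∠PTX = 44°  [△PTX]
4. ∠ETX = 44°  [E on ray TP]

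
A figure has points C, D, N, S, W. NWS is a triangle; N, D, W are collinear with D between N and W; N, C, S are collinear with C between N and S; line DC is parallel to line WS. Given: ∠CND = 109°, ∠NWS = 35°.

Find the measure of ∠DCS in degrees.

1. ∠SNW = 109°  [D on NW, C on NS]
2. ∠NSW = 36°  [△NWS]
3. ∠DCN = 36°  [DC∥WS, corresponding at C]
4. ∠DCS = 144°  [linear pair at C on NS]

∠DCS = 144°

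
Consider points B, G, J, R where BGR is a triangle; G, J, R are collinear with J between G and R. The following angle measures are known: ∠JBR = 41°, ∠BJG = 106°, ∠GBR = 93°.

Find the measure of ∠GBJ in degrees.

1. ∠BJR = 74°  [linear pair at J on GR]
2. ∠BRJ = 65°  [△BJR]
3. ∠BRG = 65°  [J on ray RG]
4. ∠BGR = 22°  [△BGR]
5. ∠BGJ = 22°  [J on ray GR]
6. ∠GBJ = 52°  [△BGJ]

∠GBJ = 52°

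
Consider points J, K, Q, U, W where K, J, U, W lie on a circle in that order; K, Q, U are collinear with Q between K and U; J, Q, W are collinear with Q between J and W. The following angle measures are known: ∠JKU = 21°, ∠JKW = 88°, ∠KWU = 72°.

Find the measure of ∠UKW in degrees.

∠UKW = 67°

1. ∠JWU = 21°  [same arc JU]
2. ∠JUW = 92°  [cyclic KJUW, opposite ∠K+∠U]
3. ∠UJW = 67°  [△JUW]
4. ∠UKW = 67°  [same arc UW]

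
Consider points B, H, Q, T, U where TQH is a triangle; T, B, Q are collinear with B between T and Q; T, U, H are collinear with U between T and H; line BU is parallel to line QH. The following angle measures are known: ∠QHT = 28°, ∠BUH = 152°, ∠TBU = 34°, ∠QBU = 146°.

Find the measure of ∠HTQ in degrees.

1. ∠BUT = 28°  [BU∥QH, corresponding at U]
2. ∠BTU = 118°  [△TBU]
3. ∠HTQ = 118°  [B on TQ, U on TH]

∠HTQ = 118°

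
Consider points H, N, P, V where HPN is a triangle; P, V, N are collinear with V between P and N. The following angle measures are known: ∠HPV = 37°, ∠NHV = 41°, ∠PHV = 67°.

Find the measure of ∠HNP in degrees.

1. ∠HVP = 76°  [△HPV]
2. ∠HVN = 104°  [linear pair at V on PN]
3. ∠HNV = 35°  [△HVN]
4. ∠HNP = 35°  [V on ray NP]

∠HNP = 35°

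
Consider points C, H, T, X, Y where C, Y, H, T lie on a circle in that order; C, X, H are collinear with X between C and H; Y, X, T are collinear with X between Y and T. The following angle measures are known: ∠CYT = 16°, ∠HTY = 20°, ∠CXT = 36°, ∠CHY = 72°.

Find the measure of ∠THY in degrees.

1. ∠HXY = 36°  [vertical angles at X]
2. ∠HYT = 72°  [△YXH]
3. ∠THY = 88°  [△YHT]

∠THY = 88°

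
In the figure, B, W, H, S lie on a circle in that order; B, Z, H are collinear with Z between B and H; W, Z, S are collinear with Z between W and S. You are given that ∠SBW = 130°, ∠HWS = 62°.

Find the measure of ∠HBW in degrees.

1. ∠SHW = 50°  [cyclic BWHS, opposite ∠B+∠H]
2. ∠HSW = 68°  [△WHS]
3. ∠HBW = 68°  [same arc WH]

∠HBW = 68°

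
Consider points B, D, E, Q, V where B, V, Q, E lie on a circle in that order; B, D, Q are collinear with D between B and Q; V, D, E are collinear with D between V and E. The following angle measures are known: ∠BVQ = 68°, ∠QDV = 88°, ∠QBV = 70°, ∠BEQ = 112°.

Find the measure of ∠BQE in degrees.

1. ∠BDE = 88°  [vertical angles at D]
2. ∠QEV = 70°  [same arc VQ]
3. ∠EDQ = 92°  [linear pair at D on BQ]
4. ∠BQE = 18°  [△QDE]

∠BQE = 18°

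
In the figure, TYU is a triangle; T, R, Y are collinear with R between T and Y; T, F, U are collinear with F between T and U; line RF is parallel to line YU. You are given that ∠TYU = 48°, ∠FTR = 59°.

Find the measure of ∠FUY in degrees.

∠FUY = 73°

1. ∠FRT = 48°  [RF∥YU, corresponding at R]
2. ∠RFT = 73°  [△TRF]
3. ∠RFU = 107°  [linear pair at F on TU]
4. ∠FUY = 73°  [RF∥YU, co-interior at U–F]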